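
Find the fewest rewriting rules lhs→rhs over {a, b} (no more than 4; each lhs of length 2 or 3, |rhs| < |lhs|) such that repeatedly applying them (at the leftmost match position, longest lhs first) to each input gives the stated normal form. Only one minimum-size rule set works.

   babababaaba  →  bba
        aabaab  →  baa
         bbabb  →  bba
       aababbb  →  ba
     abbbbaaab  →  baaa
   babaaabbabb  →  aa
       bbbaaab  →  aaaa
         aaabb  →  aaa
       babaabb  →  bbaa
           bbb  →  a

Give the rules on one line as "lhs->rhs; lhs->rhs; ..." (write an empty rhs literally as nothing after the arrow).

  | babababaaba => bbababaaba => bbbabaaba => aabaaba => abaaba => baaba => baba => bba
  | aabaab => abaab => baab => baa
  | bbabb => bbab => bba
  | aababbb => ababbb => babbb => babb => bab => ba

ab->a; aba->ba; bbb->a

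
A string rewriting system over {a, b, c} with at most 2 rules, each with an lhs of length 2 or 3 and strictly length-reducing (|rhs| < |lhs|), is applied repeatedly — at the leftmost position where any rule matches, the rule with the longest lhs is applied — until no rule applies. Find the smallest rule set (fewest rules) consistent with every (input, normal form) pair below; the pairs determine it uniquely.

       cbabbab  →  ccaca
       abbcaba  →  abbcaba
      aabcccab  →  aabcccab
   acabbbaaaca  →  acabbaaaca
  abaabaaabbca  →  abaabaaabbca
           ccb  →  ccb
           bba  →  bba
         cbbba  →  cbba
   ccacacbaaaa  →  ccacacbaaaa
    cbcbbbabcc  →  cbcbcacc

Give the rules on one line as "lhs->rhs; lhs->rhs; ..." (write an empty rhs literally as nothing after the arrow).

bab->ca; bbb->bb

  | cbabbab => ccabab => ccaca
  | abbcaba
  | aabcccab
  | acabbbaaaca => acabbaaaca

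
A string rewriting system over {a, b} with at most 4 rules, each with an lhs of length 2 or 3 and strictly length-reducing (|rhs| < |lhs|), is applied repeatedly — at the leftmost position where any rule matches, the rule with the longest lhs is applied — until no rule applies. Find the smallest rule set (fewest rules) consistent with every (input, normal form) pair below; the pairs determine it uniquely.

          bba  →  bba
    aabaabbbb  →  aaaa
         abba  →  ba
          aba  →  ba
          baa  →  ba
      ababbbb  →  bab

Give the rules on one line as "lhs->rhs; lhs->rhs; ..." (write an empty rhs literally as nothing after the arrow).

  | bba
  | aabaabbbb => aaaabbbb => aaaabbb => aaaabb => aaaab => aaaa
  | abba => aba => ba
  | aba => ba

aab->aa; aba->ba; abb->ab; baa->ba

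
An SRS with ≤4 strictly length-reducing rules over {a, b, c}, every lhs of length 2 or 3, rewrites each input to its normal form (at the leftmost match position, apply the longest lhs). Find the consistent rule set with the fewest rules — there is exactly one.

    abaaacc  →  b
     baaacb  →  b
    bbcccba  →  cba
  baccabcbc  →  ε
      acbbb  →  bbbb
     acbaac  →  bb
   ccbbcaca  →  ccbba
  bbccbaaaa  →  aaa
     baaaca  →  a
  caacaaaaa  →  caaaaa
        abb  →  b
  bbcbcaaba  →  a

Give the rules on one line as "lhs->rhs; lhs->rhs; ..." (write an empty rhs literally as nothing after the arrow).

ab->; ac->b; baa->a; bc->

  | abaaacc => aaacc => aabc => ac => b
  | baaacb => aacb => abb => b
  | bbcccba => bccba => cba
  | baccabcbc => bbcabcbc => babcbc => bcbc => bc => ε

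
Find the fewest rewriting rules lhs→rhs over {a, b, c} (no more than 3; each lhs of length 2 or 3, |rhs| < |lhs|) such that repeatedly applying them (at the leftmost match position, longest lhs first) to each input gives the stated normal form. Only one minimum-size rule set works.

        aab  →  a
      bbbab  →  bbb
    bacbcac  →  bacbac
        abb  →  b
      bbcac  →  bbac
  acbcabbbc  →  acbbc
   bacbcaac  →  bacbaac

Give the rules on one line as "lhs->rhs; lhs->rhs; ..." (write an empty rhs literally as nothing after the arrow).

ab->; ca->a; cab->a

  | aab => a
  | bbbab => bbb
  | bacbcac => bacbac
  | abb => b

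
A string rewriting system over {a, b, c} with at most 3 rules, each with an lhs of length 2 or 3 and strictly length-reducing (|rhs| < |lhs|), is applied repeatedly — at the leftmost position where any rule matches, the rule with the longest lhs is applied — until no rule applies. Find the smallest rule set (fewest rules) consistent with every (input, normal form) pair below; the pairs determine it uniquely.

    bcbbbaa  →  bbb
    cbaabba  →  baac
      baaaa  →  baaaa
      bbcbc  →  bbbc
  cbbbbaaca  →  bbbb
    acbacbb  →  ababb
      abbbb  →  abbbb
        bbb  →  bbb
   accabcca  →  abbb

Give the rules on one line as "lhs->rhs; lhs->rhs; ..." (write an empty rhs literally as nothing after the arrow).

bba->c; ca->b; cb->b

  | bcbbbaa => bbbbaa => bbca => bbb
  | cbaabba => baabba => baac
  | baaaa
  | bbcbc => bbbc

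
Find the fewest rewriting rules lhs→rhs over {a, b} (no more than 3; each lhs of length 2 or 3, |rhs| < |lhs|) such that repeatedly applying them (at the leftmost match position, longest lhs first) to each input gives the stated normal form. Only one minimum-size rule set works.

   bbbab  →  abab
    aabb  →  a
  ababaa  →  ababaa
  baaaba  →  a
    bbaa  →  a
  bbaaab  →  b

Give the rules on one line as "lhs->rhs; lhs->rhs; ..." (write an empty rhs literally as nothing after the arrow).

  | bbbab => abab
  | aabb => bb => a
  | ababaa
  | baaaba => bbbba => abba => aaa => bb => a

aaa->bb; aab->b; bb->a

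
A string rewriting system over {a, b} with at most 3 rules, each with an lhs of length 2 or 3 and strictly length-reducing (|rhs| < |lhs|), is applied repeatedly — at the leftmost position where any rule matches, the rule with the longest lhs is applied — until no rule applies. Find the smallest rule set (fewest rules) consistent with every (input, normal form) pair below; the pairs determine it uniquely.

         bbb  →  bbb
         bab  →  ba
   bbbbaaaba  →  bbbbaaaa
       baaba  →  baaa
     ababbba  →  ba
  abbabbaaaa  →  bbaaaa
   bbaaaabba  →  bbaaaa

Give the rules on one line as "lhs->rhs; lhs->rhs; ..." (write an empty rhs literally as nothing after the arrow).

ab->a; abb->b

  | bbb
  | bab => ba
  | bbbbaaaba => bbbbaaaa
  | baaba => baaa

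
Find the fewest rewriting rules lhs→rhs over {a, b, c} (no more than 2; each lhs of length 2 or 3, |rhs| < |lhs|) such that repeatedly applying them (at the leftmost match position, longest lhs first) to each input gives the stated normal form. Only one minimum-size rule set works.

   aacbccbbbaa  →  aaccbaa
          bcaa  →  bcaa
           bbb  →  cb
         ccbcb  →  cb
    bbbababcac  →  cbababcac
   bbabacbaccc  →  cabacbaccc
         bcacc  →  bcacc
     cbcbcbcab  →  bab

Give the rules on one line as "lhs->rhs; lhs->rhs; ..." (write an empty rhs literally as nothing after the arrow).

  | aacbccbbbaa => aacbbbaa => aaccbaa
  | bcaa
  | bbb => cb
  | ccbcb => cb

bb->c; cbc->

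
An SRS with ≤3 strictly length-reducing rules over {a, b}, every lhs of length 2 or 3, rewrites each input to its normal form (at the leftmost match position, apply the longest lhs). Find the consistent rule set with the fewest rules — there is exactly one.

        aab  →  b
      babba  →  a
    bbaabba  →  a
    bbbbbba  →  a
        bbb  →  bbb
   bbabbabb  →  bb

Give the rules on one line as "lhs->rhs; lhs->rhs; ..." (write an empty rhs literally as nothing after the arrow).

ab->b; ba->a

  | aab => ab => b
  | babba => abba => bba => ba => a
  | bbaabba => baabba => aabba => abba => bba => ba => a
  | bbbbbba => bbbbba => bbbba => bbba => bba => ba => a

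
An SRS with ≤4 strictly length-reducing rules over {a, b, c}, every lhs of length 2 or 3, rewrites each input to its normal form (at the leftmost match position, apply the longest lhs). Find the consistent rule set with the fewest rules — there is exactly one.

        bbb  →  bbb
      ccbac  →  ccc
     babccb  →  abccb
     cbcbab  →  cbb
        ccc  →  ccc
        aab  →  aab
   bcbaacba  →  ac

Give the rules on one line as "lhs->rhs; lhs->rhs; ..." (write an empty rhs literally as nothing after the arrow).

ba->a; bca->b; ca->c

  | bbb
  | ccbac => ccac => ccc
  | babccb => abccb
  | cbcbab => cbcab => cbb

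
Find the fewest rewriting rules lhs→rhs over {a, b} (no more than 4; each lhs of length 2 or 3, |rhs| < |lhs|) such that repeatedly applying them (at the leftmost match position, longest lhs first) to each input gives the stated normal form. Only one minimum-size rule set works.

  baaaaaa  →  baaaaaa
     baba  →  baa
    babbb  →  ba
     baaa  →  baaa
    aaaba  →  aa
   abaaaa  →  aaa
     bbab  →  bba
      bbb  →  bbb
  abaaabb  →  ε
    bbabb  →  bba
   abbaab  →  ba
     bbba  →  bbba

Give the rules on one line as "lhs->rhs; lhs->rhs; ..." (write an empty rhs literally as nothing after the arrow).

ab->; aba->; bab->ba

  | baaaaaa
  | baba => baa
  | babbb => babb => bab => ba
  | baaa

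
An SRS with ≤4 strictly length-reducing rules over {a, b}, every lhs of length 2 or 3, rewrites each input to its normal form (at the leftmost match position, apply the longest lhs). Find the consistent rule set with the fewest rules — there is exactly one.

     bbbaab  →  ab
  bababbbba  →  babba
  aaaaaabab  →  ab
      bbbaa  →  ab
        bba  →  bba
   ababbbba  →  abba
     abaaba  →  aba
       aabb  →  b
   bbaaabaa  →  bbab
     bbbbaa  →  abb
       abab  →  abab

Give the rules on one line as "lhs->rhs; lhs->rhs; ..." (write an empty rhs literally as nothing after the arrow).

  | bbbaab => abaab => ab
  | bababbbba => babaabba => babba
  | aaaaaabab => aaaabab => aabab => ab
  | bbbaa => abaa => ab

aa->; aab->; bbb->ab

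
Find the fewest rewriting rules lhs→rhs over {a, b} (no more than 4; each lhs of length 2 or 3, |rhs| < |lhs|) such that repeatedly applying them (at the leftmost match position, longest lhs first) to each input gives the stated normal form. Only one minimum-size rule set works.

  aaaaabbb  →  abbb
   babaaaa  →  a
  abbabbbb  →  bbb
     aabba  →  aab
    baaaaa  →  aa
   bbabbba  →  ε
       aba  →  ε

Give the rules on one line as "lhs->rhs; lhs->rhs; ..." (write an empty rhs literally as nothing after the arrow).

aaa->a; aba->; ba->; bab->a

  | aaaaabbb => aaabbb => abbb
  | babaaaa => aaaaa => aaa => a
  | abbabbbb => ababbb => bbb
  | aabba => aab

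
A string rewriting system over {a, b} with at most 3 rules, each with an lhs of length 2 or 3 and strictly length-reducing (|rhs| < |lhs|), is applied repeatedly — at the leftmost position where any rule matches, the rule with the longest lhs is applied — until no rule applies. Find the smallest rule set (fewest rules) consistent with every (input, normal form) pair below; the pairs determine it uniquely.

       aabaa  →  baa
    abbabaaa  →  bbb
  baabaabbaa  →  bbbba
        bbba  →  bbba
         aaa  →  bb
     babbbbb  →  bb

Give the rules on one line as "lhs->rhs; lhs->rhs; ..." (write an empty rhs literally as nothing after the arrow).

aaa->bb; ab->b; abb->a

  | aabaa => abaa => baa
  | abbabaaa => aabaaa => abaaa => baaa => bbb
  | baabaabbaa => babaabbaa => bbaabbaa => bbaaaa => bbbba
  | bbba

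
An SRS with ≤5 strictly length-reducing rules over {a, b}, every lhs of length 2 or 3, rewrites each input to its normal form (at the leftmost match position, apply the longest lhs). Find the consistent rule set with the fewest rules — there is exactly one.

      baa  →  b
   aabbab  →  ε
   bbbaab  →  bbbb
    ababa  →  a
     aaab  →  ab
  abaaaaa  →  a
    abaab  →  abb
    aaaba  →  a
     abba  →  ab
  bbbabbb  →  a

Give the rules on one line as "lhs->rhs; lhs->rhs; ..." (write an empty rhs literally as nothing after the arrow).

  | baa => b
  | aabbab => bbab => ba => ε
  | bbbaab => bbbb
  | ababa => aaa => a

aa->; ba->; baa->b; bab->a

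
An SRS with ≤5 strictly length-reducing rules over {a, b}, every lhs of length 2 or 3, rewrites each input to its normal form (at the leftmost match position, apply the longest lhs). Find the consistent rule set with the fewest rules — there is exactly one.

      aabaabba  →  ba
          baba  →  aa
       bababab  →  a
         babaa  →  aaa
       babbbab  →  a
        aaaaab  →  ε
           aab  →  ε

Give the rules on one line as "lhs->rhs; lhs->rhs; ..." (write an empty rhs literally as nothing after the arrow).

aab->ab; ab->; aba->ba; bab->a

  | aabaabba => abaabba => baabba => babba => aba => ba
  | baba => aa
  | bababab => aabab => abab => bab => a
  | babaa => aaa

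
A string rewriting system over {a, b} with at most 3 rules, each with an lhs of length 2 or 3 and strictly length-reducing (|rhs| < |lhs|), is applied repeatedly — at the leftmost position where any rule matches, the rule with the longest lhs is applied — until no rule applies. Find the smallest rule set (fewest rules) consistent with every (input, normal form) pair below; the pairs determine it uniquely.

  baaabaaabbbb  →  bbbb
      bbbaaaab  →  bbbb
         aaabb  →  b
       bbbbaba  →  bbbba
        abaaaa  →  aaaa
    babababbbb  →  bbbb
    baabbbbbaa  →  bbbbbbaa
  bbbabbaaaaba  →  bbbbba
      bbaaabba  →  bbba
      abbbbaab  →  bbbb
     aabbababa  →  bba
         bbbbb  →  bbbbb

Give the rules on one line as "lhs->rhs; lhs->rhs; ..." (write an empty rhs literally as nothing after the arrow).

  | baaabaaabbbb => babaaabbbb => baaabbbb => babbbb => bbbb
  | bbbaaaab => bbbaab => bbbb
  | aaabb => abb => b
  | bbbbaba => bbbba

aab->b; ab->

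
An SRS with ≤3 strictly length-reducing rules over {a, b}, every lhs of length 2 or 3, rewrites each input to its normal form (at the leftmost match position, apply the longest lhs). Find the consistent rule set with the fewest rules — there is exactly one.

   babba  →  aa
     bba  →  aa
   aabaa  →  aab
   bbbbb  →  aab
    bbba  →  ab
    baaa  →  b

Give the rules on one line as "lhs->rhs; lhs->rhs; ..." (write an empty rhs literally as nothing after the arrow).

ba->b; bab->b; bb->a

  | babba => bba => aa
  | bba => aa
  | aabaa => aaba => aab
  | bbbbb => abbb => aab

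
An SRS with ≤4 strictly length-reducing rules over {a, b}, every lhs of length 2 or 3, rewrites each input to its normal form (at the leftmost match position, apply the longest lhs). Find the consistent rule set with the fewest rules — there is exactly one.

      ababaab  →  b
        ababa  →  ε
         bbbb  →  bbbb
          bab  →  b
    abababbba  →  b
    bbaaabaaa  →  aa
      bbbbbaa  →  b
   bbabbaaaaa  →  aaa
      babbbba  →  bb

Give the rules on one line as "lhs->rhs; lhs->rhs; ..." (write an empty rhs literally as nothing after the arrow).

  | ababaab => babaab => baab => ab => b
  | ababa => baba => ba => ε
  | bbbb
  | bab => b

ab->b; ba->; bba->ab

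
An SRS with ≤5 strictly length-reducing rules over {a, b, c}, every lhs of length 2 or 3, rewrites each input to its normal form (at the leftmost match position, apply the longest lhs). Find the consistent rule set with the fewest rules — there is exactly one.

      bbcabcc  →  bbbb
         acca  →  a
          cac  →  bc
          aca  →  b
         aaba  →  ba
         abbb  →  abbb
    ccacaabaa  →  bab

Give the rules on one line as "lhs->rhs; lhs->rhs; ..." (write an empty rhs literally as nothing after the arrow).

  | bbcabcc => bbbbcc => bbbb
  | acca => cca => a
  | cac => bc
  | aca => ca => b

aa->; ac->c; ca->b; cc->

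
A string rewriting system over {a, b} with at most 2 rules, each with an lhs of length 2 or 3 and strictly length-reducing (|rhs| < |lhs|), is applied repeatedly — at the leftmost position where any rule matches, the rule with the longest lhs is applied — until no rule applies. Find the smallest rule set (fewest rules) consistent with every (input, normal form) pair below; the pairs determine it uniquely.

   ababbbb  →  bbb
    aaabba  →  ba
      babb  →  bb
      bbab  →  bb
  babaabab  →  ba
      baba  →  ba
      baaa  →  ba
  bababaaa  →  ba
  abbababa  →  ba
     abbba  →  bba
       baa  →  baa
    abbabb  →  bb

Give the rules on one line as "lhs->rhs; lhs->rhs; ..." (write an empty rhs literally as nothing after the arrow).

  | ababbbb => abbbb => bbb
  | aaabba => abba => ba
  | babb => bb
  | bbab => bb

aaa->a; ab->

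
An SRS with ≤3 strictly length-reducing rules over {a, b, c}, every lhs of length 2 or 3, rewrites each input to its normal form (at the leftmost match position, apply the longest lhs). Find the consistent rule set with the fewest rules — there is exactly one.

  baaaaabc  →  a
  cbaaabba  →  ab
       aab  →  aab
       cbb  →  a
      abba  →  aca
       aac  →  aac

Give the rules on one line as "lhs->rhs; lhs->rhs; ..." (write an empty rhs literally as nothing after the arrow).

ba->b; bb->c; cc->a

  | baaaaabc => baaaabc => baaabc => baabc => babc => bbc => cc => a
  | cbaaabba => cbaabba => cbabba => cbbba => ccba => aba => ab
  | aab
  | cbb => cc => a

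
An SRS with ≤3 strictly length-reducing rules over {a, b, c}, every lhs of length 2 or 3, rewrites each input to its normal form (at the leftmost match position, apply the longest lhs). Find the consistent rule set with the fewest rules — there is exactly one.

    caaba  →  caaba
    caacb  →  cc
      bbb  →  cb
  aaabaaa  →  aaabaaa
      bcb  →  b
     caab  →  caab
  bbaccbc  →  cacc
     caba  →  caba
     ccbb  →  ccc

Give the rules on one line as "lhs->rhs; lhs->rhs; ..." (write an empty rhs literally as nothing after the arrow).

aac->b; bb->c; bc->

  | caaba
  | caacb => cbb => cc
  | bbb => cb
  | aaabaaa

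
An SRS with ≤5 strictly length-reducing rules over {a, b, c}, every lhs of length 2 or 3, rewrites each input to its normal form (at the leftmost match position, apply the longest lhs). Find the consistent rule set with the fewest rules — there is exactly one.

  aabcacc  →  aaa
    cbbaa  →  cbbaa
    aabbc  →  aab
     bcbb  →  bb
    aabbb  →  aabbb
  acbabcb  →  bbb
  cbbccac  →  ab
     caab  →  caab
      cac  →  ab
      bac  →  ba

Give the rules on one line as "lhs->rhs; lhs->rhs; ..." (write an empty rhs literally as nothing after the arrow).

aba->bb; ac->a; bc->; cac->ab

  | aabcacc => aaacc => aaac => aaa
  | cbbaa
  | aabbc => aab
  | bcbb => bb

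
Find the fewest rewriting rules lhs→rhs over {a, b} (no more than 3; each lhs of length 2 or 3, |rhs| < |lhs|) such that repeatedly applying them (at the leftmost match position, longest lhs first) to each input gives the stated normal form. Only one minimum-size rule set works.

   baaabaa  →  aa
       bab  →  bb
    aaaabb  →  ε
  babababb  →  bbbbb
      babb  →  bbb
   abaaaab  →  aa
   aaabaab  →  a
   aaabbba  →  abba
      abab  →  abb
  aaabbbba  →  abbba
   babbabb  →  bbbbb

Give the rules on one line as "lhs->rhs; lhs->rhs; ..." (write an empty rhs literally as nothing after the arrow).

aab->; baa->a; bab->bb

  | baaabaa => aabaa => aa
  | bab => bb
  | aaaabb => aab => ε
  | babababb => bbababb => bbbabb => bbbbb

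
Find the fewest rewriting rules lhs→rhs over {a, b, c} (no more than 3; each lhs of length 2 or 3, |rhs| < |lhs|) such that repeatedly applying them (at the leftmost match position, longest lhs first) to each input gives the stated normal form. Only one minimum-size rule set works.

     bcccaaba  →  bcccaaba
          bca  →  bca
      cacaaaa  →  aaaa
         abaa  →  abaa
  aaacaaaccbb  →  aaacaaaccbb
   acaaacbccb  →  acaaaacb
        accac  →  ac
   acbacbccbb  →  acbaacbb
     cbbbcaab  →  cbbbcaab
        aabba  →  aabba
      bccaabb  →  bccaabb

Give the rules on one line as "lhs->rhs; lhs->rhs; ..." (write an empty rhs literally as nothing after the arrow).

  | bcccaaba
  | bca
  | cacaaaa => aaaa
  | abaa

cac->; cbc->a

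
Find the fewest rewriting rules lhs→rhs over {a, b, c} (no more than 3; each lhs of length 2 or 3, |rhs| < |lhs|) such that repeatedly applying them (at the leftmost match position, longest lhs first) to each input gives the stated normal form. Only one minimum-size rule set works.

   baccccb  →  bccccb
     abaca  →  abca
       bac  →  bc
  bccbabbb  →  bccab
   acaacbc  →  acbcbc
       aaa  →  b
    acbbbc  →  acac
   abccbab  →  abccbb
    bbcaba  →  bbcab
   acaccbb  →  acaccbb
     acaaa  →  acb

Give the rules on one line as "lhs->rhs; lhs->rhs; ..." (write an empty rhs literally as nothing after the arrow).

aa->b; ba->b; bbb->a

  | baccccb => bccccb
  | abaca => abca
  | bac => bc
  | bccbabbb => bccbbbb => bccab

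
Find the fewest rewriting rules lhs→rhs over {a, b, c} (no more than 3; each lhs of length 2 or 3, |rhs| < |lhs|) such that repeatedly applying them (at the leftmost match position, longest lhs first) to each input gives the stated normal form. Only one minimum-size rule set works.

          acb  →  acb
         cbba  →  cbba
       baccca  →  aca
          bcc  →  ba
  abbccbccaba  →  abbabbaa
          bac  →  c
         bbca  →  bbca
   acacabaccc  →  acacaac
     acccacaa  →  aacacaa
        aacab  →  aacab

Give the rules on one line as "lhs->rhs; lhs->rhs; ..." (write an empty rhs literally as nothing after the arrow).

  | acb
  | cbba
  | baccca => ccca => aca
  | bcc => ba

aab->ba; bac->c; cc->a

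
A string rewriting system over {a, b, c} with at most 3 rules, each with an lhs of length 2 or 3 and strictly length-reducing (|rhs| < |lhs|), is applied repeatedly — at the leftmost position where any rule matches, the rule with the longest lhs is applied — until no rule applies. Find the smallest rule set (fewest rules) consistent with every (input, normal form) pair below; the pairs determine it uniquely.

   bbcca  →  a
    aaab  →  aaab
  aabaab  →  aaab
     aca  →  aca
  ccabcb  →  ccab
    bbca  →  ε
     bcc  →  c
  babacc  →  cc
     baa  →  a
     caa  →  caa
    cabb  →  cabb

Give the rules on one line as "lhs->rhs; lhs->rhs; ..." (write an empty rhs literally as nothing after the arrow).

ba->; bc->

  | bbcca => bca => a
  | aaab
  | aabaab => aaab
  | aca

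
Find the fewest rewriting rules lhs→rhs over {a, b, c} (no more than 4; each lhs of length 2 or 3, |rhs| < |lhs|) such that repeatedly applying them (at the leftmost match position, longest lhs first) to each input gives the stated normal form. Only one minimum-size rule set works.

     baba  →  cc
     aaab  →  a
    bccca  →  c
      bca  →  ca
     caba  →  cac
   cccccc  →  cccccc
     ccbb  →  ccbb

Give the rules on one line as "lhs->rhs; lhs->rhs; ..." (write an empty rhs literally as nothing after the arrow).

  | baba => cba => cc
  | aaab => a
  | bccca => ccca => c
  | bca => ca

aab->; ba->c; bc->c; cca->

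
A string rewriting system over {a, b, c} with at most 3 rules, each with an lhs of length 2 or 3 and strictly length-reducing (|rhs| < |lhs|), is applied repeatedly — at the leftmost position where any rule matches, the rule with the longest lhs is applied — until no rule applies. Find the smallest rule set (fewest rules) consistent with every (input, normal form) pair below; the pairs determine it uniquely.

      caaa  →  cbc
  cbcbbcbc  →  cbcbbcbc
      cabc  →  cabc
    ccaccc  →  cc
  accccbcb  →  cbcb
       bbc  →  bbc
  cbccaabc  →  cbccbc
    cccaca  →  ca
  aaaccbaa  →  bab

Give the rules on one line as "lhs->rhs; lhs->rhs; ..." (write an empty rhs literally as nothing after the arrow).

  | caaa => cbc
  | cbcbbcbc
  | cabc
  | ccaccc => ccaa => cc

aa->; aaa->bc; ccc->a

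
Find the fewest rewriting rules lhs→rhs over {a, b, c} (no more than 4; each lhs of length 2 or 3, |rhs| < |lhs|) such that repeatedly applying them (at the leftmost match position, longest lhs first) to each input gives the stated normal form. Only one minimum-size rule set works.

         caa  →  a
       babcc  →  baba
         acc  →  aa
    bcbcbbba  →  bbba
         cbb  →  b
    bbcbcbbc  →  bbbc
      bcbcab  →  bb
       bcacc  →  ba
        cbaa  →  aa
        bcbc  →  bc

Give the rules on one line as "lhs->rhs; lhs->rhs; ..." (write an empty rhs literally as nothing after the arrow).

ca->; cb->; cc->a

  | caa => a
  | babcc => baba
  | acc => aa
  | bcbcbbba => bcbbba => bbba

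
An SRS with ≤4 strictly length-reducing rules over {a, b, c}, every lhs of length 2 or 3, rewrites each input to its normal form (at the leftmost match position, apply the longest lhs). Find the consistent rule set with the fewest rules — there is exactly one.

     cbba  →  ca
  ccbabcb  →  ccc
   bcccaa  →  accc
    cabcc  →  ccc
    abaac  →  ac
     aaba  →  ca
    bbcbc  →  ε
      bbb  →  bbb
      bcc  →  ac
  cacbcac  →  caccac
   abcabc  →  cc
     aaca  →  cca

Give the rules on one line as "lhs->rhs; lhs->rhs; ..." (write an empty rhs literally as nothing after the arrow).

  | cbba => cba => ca
  | ccbabcb => ccabcb => ccaab => cccb => ccc
  | bcccaa => accaa => accc
  | cabcc => caac => ccc

aa->c; baa->; bc->a; cb->c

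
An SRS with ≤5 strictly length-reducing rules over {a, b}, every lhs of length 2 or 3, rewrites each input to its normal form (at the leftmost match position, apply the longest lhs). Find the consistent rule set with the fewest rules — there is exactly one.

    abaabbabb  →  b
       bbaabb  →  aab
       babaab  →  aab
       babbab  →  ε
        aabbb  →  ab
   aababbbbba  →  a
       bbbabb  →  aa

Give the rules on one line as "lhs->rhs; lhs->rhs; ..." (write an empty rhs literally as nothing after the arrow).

  | abaabbabb => abbbabb => babb => b
  | bbaabb => bbbb => aab
  | babaab => aab
  | babbab => bab => ε

abb->; baa->b; bab->; bbb->aa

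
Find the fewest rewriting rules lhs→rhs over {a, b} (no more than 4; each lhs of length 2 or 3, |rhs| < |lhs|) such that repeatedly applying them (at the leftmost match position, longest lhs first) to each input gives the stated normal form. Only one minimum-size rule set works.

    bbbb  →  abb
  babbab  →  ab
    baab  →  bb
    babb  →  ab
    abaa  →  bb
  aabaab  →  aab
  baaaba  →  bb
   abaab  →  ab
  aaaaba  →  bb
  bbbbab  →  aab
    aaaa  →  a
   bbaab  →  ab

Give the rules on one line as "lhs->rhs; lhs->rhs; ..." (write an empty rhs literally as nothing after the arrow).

  | bbbb => abb
  | babbab => bbbab => abab => bbb => ab
  | baab => bab => bb
  | babb => bbb => ab

aaa->; aba->bb; ba->b; bbb->ab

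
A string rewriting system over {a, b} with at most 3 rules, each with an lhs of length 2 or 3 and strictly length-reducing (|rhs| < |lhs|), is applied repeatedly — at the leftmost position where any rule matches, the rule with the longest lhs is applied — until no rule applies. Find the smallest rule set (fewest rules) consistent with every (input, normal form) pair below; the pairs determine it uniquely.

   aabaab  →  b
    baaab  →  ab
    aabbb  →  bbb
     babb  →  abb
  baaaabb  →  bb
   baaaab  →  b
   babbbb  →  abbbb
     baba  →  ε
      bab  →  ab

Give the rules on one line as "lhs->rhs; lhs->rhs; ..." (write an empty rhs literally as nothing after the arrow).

  | aabaab => baab => aab => b
  | baaab => aaab => ab
  | aabbb => bbb
  | babb => abb

aa->; ba->a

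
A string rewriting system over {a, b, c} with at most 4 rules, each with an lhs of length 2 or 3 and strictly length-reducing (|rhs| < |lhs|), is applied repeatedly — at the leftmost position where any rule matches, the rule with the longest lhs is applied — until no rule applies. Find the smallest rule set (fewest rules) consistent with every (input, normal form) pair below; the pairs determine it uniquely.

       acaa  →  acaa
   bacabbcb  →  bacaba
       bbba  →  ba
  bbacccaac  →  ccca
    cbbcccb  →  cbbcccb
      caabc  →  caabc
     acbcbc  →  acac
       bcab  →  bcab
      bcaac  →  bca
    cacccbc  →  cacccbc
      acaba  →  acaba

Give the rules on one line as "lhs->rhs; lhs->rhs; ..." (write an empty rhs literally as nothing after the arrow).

aac->a; bba->; bbb->b; bcb->a

  | acaa
  | bacabbcb => bacaba
  | bbba => ba
  | bbacccaac => cccaac => ccca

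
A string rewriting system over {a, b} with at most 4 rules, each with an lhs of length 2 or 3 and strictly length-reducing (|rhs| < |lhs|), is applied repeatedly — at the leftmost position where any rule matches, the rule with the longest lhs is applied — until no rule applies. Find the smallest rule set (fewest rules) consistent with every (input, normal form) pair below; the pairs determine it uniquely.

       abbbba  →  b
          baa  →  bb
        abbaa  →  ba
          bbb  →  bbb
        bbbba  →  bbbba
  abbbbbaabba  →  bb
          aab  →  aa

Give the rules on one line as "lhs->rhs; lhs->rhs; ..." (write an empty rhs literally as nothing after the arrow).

ab->a; aba->b; baa->bb

  | abbbba => abbba => abba => aba => b
  | baa => bb
  | abbaa => abaa => ba
  | bbb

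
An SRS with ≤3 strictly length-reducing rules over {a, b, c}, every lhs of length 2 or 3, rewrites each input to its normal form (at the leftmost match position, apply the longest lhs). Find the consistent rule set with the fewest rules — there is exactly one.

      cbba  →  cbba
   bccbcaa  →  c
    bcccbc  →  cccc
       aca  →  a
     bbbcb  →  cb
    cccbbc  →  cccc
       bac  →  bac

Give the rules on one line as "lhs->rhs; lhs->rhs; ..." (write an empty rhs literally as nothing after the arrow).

bc->c; ca->

  | cbba
  | bccbcaa => ccbcaa => cccaa => cca => c
  | bcccbc => cccbc => cccc
  | aca => a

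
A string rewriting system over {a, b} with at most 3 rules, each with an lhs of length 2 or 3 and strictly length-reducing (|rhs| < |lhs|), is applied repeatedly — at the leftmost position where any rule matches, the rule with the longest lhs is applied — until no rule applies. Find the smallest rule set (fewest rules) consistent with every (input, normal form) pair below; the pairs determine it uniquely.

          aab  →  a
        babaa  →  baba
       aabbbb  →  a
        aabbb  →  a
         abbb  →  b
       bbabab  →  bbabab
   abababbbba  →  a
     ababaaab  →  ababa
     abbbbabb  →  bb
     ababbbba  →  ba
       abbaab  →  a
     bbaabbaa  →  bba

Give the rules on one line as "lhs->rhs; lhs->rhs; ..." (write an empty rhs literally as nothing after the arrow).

  | aab => aa => a
  | babaa => baba
  | aabbbb => aabbb => aabb => aab => aa => a
  | aabbb => aabb => aab => aa => a

aa->a; aab->aa; abb->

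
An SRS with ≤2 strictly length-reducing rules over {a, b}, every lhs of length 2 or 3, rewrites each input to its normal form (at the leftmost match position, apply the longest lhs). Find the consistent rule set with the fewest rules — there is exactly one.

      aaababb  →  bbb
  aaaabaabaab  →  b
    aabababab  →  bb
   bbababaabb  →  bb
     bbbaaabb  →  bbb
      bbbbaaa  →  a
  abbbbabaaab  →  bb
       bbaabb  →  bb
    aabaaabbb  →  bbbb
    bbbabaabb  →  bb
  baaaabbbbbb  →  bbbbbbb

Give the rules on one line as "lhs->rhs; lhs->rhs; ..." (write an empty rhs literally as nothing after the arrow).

ab->b; bba->

  | aaababb => aababb => ababb => babb => bbb
  | aaaabaabaab => aaabaabaab => aabaabaab => abaabaab => baabaab => babaab => bbaab => ab => b
  | aabababab => abababab => bababab => bbabab => bab => bb
  | bbababaabb => babaabb => bbaabb => abb => bb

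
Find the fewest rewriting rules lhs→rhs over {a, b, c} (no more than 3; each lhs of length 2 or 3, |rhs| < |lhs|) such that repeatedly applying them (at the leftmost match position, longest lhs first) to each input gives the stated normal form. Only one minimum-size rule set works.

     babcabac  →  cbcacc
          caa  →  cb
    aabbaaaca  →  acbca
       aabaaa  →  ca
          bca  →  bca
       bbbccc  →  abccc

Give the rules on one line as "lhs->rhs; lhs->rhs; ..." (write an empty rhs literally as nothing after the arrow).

  | babcabac => cbcabac => cbcacc
  | caa => cb
  | aabbaaaca => bbbaaaca => abaaaca => acaaca => acbca
  | aabaaa => bbaaa => aaaa => baa => ca

aa->b; ba->c; bb->a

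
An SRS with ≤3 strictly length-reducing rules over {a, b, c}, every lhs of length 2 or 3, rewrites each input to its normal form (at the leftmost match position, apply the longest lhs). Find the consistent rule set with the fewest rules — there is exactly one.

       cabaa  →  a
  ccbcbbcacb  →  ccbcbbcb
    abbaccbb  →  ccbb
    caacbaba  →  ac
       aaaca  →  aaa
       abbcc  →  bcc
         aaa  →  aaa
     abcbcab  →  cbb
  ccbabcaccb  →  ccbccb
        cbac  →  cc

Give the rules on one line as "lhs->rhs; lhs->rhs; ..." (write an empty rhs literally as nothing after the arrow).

ab->; ba->; ca->

  | cabaa => baa => a
  | ccbcbbcacb => ccbcbbcb
  | abbaccbb => baccbb => ccbb
  | caacbaba => acbaba => acba => ac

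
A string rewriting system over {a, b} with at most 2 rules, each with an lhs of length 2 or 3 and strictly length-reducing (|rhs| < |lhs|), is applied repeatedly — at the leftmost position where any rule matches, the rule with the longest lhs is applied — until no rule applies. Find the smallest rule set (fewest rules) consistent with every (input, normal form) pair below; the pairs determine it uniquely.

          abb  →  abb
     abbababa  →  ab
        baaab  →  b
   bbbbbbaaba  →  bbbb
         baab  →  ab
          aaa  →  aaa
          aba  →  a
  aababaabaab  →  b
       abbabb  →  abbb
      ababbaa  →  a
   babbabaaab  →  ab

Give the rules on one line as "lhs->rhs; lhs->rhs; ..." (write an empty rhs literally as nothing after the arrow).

  | abb
  | abbababa => abbaba => abba => ab
  | baaab => aab => b
  | bbbbbbaaba => bbbbbaba => bbbbba => bbbb

aab->b; ba->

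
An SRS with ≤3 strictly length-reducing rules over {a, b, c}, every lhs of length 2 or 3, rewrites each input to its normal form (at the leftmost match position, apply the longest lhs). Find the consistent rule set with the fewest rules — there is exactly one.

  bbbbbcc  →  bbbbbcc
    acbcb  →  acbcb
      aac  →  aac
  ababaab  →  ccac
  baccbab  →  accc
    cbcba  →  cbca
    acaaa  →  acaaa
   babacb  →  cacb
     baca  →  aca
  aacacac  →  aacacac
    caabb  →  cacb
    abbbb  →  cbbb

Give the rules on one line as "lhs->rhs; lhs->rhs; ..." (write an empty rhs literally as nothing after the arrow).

ab->c; ba->a

  | bbbbbcc
  | acbcb
  | aac
  | ababaab => cabaab => ccaab => ccac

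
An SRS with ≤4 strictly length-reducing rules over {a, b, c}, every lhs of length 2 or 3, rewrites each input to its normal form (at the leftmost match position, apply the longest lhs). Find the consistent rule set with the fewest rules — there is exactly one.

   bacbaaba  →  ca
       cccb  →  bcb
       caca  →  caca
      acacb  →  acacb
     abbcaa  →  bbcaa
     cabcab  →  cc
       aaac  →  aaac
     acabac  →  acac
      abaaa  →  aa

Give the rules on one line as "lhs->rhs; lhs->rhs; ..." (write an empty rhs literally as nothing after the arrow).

  | bacbaaba => cbaaba => caba => ca
  | cccb => bcb
  | caca
  | acacb

ab->b; ba->; cab->c; ccc->bc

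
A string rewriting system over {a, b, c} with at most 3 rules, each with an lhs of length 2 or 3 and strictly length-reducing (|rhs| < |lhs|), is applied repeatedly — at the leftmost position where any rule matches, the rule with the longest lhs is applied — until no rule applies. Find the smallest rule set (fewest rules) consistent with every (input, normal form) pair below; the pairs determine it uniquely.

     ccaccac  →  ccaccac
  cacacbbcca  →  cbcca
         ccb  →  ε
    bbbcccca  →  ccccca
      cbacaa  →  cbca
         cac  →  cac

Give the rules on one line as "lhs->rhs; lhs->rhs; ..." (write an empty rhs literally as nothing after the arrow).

aca->c; bbb->c; ccb->

  | ccaccac
  | cacacbbcca => cccbbcca => cbcca
  | ccb => ε
  | bbbcccca => ccccca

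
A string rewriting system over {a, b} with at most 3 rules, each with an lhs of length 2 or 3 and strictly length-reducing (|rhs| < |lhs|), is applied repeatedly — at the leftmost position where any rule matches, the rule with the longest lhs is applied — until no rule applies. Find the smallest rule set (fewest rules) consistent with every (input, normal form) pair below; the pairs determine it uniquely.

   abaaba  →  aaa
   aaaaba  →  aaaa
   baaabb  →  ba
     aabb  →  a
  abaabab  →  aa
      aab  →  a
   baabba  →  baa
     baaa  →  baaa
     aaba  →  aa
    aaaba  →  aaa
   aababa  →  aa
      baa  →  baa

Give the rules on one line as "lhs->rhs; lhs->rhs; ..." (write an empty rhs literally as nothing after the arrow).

  | abaaba => aaaba => aaa
  | aaaaba => aaaa
  | baaabb => baab => ba
  | aabb => ab => a

aab->a; ab->a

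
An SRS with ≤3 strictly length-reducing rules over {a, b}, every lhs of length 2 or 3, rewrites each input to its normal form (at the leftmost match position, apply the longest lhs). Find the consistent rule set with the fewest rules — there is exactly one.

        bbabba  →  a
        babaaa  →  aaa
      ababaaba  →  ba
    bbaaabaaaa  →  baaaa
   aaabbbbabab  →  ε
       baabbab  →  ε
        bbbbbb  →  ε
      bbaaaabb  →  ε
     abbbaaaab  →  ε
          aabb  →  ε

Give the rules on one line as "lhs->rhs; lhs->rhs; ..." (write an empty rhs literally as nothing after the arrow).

ab->b; bb->

  | bbabba => abba => bba => a
  | babaaa => bbaaa => aaa
  | ababaaba => babaaba => bbaaba => aaba => aba => ba
  | bbaaabaaaa => aaabaaaa => aabaaaa => abaaaa => baaaa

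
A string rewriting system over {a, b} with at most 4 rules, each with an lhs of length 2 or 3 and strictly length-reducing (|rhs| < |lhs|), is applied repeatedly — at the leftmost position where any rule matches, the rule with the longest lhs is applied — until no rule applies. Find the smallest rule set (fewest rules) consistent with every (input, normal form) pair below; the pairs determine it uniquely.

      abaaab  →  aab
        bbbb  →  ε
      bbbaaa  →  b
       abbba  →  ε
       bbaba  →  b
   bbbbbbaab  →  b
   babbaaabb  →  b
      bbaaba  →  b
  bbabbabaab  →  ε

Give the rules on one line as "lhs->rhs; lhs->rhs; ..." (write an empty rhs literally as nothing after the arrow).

aba->; ba->b; bb->; bba->bb

  | abaaab => aab
  | bbbb => bb => ε
  | bbbaaa => baaa => baa => ba => b
  | abbba => aba => ε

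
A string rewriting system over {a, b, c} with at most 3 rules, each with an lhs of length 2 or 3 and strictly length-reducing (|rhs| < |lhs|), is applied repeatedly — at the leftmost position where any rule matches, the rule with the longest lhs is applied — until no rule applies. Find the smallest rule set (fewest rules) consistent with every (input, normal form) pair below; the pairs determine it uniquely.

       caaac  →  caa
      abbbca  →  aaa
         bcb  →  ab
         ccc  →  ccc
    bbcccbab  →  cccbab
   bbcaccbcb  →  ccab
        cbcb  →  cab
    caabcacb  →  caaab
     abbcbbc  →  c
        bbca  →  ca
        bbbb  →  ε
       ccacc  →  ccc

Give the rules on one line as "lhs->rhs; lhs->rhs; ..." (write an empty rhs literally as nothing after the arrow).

  | caaac => caa
  | abbbca => abca => aaa
  | bcb => ab
  | ccc

ac->; bb->; bc->a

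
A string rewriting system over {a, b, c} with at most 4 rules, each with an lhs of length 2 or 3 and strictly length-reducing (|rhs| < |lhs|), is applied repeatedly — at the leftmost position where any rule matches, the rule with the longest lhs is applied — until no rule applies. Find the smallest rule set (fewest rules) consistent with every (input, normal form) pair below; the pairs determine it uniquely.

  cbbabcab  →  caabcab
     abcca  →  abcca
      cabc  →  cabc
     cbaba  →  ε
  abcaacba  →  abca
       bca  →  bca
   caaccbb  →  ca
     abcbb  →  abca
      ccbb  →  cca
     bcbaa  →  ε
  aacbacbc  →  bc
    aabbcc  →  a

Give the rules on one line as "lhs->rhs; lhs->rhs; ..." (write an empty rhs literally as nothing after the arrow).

ac->; ba->; bb->a; cba->

  | cbbabcab => caabcab
  | abcca
  | cabc
  | cbaba => ba => ε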